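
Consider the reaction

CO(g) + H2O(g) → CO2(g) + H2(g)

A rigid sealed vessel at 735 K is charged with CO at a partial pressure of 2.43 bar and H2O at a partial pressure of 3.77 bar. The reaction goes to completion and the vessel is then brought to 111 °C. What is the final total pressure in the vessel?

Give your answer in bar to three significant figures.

With V and T fixed, P_i ∝ n_i, so the mole ratios apply directly to partial pressures at 735 K.
P(H2O) required for 2.43 bar of CO = (1/1) × 2.43 = 2.430 bar; available 3.77 bar, so CO is limiting.
P(H2O) remaining = 3.77 − (1/1) × 2.43 = 1.340 bar
P(gaseous products) = (1+1)/1 × 2.43 = 4.860 bar
P_total at 735 K = 1.340 + 4.860 = 6.200 bar
Scaling to 111 °C: P = 6.200 × 384.15/735 = 3.240 bar

3.24 bar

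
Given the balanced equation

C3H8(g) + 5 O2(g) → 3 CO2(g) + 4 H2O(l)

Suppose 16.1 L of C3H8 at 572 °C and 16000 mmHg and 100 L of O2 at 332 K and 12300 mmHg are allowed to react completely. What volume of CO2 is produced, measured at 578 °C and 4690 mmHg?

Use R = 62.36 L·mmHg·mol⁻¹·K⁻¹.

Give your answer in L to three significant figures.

166 L

n(C3H8) = PV/RT = (16000 × 16.1) / (62.36 × 845.15) = 4.888 mol
n(O2) = PV/RT = (12300 × 100) / (62.36 × 332) = 59.41 mol
For 4.888 mol C3H8, stoichiometry requires (5/1) × 4.888 = 24.44 mol O2; 59.41 mol is available, so C3H8 is limiting.
n(CO2) = (3/1) × 4.888 = 14.66 mol
V(CO2) = nRT/P = 14.66 × 62.36 × 851.15 / 4690 = 165.9 L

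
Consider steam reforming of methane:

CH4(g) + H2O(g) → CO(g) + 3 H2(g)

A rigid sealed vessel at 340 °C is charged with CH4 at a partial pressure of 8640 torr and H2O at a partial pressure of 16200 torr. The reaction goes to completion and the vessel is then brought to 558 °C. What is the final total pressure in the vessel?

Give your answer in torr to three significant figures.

With V and T fixed, P_i ∝ n_i, so the mole ratios apply directly to partial pressures at 340 °C.
P(H2O) required for 8640 torr of CH4 = (1/1) × 8640 = 8640 torr; available 16200 torr, so CH4 is limiting.
P(H2O) remaining = 16200 − (1/1) × 8640 = 7560 torr
P(gaseous products) = (1+3)/1 × 8640 = 34560 torr
P_total at 340 °C = 7560 + 34560 = 42120 torr
Scaling to 558 °C: P = 42120 × 831.15/613.15 = 57100 torr

57100 torr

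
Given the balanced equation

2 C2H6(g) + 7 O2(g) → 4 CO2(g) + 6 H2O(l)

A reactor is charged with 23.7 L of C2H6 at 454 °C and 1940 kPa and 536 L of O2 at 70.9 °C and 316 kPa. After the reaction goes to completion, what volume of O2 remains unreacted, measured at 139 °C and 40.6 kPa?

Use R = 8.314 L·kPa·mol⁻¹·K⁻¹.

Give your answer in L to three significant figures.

n(C2H6) = PV/RT = (1940 × 23.7) / (8.314 × 727.15) = 7.605 mol
n(O2) = PV/RT = (316 × 536) / (8.314 × 344.05) = 59.21 mol
For 7.605 mol C2H6, stoichiometry requires (7/2) × 7.605 = 26.62 mol O2; 59.21 mol is available, so C2H6 is limiting.
n(O2) consumed = (7/2) × 7.605 = 26.62 mol; remaining = 59.21 − 26.62 = 32.59 mol
V(O2) = nRT/P = 32.59 × 8.314 × 412.15 / 40.6 = 2751 L

2750 L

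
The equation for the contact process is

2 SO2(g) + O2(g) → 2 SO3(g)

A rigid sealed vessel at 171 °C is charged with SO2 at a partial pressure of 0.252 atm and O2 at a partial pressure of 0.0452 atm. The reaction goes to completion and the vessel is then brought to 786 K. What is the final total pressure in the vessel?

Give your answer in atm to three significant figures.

0.446 atm

At constant V, partial pressures at 171 °C are proportional to moles, so apply stoichiometry directly to pressures.
P(O2) required for 0.252 atm of SO2 = (1/2) × 0.252 = 0.1260 atm; available 0.0452 atm, so O2 is limiting.
P(SO2) remaining = 0.252 − (2/1) × 0.0452 = 0.1616 atm
P(gaseous products) = (2)/1 × 0.0452 = 0.09040 atm
P_total at 171 °C = 0.1616 + 0.09040 = 0.2520 atm
Scaling to 786 K: P = 0.2520 × 786/444.15 = 0.4460 atm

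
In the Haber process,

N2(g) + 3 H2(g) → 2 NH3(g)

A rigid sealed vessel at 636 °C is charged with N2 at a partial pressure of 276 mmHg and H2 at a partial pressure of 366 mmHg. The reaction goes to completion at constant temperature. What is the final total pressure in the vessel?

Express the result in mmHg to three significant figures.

At constant V, partial pressures at 636 °C are proportional to moles, so apply stoichiometry directly to pressures.
P(H2) required for 276 mmHg of N2 = (3/1) × 276 = 828.0 mmHg; available 366 mmHg, so H2 is limiting.
P(N2) remaining = 276 − (1/3) × 366 = 154.0 mmHg
P(gaseous products) = (2)/3 × 366 = 244.0 mmHg
P_total at 636 °C = 154.0 + 244.0 = 398.0 mmHg

398 mmHg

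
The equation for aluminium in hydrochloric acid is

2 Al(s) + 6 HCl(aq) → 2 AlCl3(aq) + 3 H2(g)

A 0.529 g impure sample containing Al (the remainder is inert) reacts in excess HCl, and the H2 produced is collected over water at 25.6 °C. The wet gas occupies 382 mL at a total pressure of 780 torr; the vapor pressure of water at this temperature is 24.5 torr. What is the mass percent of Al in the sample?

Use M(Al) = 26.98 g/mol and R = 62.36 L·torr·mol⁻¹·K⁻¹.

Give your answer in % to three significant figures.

52.7 %

P(H2) = 780 − 24.5 = 755.5 torr
n(H2) = PV/RT = (755.5 × 0.3820) / (62.36 × 298.75) = 0.01549 mol
n(Al) = (2/3) × 0.01549 = 0.01033 mol
m(Al) = 0.01033 × 26.98 = 0.2787 g
%Al = 0.2787 / 0.529 × 100 = 52.68%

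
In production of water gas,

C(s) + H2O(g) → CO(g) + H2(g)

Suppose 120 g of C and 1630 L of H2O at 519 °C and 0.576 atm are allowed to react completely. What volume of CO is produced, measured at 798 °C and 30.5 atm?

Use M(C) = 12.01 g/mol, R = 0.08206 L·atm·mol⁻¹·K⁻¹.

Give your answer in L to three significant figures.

28.8 L

n(C) = 120 / 12.01 = 9.992 mol
n(H2O) = PV/RT = (0.576 × 1630) / (0.08206 × 792.15) = 14.44 mol
For 9.992 mol C, stoichiometry requires (1/1) × 9.992 = 9.992 mol H2O; 14.44 mol is available, so C is limiting.
n(CO) = (1/1) × 9.992 = 9.992 mol
V(CO) = nRT/P = 9.992 × 0.08206 × 1071.15 / 30.5 = 28.80 L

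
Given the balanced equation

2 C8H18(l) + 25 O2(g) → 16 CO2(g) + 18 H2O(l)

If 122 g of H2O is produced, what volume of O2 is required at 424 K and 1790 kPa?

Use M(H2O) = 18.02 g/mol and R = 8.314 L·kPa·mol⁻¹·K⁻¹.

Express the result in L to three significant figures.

18.5 L

n(H2O) = 122.0 / 18.02 = 6.770 mol
n(O2) = (25/18) × 6.770 = 9.403 mol
V = nRT/P = 9.403 × 8.314 × 424 / 1790 = 18.52 L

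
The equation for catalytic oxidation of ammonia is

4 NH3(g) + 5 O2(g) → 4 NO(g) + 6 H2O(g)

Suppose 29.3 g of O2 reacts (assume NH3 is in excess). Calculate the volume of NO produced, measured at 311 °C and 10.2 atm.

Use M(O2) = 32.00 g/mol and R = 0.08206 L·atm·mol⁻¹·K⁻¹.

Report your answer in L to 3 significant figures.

n(O2) = 29.30 / 32.00 = 0.9156 mol
n(NO) = (4/5) × 0.9156 = 0.7325 mol
V = nRT/P = 0.7325 × 0.08206 × 584.15 / 10.2 = 3.442 L

3.44 L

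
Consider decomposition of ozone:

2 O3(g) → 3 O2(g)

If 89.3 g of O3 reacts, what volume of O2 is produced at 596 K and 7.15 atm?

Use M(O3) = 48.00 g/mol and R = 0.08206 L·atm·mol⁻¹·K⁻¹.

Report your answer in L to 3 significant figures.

n(O3) = 89.30 / 48.00 = 1.860 mol
n(O2) = (3/2) × 1.860 = 2.790 mol
V = nRT/P = 2.790 × 0.08206 × 596 / 7.15 = 19.08 L

19.1 L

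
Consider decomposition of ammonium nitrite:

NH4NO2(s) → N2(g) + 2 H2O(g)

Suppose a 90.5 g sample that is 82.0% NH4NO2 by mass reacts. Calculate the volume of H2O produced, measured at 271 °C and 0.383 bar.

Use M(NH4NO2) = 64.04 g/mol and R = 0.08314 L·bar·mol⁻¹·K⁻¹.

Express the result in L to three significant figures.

274 L

mass of NH4NO2 = 90.5 × 82.0/100 = 74.21 g
n(NH4NO2) = 74.21 / 64.04 = 1.159 mol
n(H2O) = (2/1) × 1.159 = 2.318 mol
V = nRT/P = 2.318 × 0.08314 × 544.15 / 0.383 = 273.8 L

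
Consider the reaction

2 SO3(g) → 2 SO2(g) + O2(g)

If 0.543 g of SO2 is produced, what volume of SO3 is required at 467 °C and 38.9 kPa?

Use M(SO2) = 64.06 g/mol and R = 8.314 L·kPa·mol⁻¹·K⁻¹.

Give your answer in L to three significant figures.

1.34 L

n(SO2) = 0.5430 / 64.06 = 0.008476 mol
n(SO3) = (2/2) × 0.008476 = 0.008476 mol
V = nRT/P = 0.008476 × 8.314 × 740.15 / 38.9 = 1.341 L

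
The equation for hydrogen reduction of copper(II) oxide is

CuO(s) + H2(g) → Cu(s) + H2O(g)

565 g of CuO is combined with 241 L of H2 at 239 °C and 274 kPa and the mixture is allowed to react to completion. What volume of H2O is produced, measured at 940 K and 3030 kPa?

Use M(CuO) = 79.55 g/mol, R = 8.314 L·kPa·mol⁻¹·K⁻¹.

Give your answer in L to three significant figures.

18.3 L

n(CuO) = 565 / 79.55 = 7.102 mol
n(H2) = PV/RT = (274 × 241) / (8.314 × 512.15) = 15.51 mol
For 7.102 mol CuO, stoichiometry requires (1/1) × 7.102 = 7.102 mol H2; 15.51 mol is available, so CuO is limiting.
n(H2O) = (1/1) × 7.102 = 7.102 mol
V(H2O) = nRT/P = 7.102 × 8.314 × 940 / 3030 = 18.32 L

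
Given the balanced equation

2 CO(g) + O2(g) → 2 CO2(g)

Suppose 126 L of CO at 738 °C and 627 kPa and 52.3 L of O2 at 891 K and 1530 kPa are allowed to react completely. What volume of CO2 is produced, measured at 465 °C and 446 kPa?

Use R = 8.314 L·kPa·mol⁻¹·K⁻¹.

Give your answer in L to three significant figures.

129 L

n(CO) = PV/RT = (627 × 126) / (8.314 × 1011.15) = 9.398 mol
n(O2) = PV/RT = (1530 × 52.3) / (8.314 × 891) = 10.80 mol
For 9.398 mol CO, stoichiometry requires (1/2) × 9.398 = 4.699 mol O2; 10.80 mol is available, so CO is limiting.
n(CO2) = (2/2) × 9.398 = 9.398 mol
V(CO2) = nRT/P = 9.398 × 8.314 × 738.15 / 446 = 129.3 L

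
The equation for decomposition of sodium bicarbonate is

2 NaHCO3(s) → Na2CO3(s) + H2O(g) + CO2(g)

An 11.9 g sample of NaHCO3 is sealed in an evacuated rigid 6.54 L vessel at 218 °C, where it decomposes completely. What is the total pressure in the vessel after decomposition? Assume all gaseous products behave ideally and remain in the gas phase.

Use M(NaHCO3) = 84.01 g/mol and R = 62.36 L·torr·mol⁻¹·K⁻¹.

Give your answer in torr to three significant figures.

n(NaHCO3) = 11.9 / 84.01 = 0.1416 mol
n(gas produced) = (2/2) × 0.1416 = 0.1416 mol
P = nRT/V = 0.1416 × 62.36 × 491.15 / 6.54 = 663.1 torr

663 torr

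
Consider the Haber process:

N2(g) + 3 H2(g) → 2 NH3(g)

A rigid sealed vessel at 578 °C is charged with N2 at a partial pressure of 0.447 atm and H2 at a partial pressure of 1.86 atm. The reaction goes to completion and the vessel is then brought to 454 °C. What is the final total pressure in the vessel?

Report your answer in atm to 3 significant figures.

At constant V, partial pressures at 578 °C are proportional to moles, so apply stoichiometry directly to pressures.
P(H2) required for 0.447 atm of N2 = (3/1) × 0.447 = 1.341 atm; available 1.86 atm, so N2 is limiting.
P(H2) remaining = 1.86 − (3/1) × 0.447 = 0.5190 atm
P(gaseous products) = (2)/1 × 0.447 = 0.8940 atm
P_total at 578 °C = 0.5190 + 0.8940 = 1.413 atm
Scaling to 454 °C: P = 1.413 × 727.15/851.15 = 1.207 atm

1.21 atm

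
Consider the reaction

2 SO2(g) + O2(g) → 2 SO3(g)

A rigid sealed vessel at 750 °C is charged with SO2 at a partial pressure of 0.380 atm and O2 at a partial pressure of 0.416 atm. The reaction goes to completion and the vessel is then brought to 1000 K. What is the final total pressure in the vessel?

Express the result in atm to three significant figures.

At constant V, partial pressures at 750 °C are proportional to moles, so apply stoichiometry directly to pressures.
P(O2) required for 0.380 atm of SO2 = (1/2) × 0.380 = 0.1900 atm; available 0.416 atm, so SO2 is limiting.
P(O2) remaining = 0.416 − (1/2) × 0.380 = 0.2260 atm
P(gaseous products) = (2)/2 × 0.380 = 0.3800 atm
P_total at 750 °C = 0.2260 + 0.3800 = 0.6060 atm
Scaling to 1000 K: P = 0.6060 × 1000/1023.15 = 0.5923 atm

0.592 atm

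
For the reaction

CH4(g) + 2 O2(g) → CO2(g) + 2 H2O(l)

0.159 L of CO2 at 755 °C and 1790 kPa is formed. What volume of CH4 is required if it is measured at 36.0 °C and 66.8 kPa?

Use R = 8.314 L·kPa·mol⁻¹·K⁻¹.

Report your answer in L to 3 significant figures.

n(CO2) = PV/RT = (1790 × 0.159) / (8.314 × 1028.15) = 0.03330 mol
n(CH4) = (1/1) × 0.03330 = 0.03330 mol
V = nRT/P = 0.03330 × 8.314 × 309.15 / 66.8 = 1.281 L

1.28 L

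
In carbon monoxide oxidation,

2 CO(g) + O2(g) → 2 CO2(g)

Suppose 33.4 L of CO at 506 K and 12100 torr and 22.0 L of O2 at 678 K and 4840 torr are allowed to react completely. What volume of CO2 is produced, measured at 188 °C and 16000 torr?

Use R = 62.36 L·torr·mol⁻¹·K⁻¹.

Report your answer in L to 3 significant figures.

n(CO) = PV/RT = (12100 × 33.4) / (62.36 × 506) = 12.81 mol
n(O2) = PV/RT = (4840 × 22.0) / (62.36 × 678) = 2.518 mol
For 12.81 mol CO, stoichiometry requires (1/2) × 12.81 = 6.405 mol O2; 2.518 mol is available, so O2 is limiting.
n(CO2) = (2/1) × 2.518 = 5.036 mol
V(CO2) = nRT/P = 5.036 × 62.36 × 461.15 / 16000 = 9.051 L

9.05 L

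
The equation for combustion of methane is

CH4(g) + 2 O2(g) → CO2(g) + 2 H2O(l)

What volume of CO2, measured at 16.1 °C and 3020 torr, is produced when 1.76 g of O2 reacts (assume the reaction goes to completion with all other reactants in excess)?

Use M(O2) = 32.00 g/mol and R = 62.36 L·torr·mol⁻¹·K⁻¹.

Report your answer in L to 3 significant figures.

0.164 L

n(O2) = 1.760 / 32.00 = 0.05500 mol
n(CO2) = (1/2) × 0.05500 = 0.02750 mol
V = nRT/P = 0.02750 × 62.36 × 289.25 / 3020 = 0.1642 L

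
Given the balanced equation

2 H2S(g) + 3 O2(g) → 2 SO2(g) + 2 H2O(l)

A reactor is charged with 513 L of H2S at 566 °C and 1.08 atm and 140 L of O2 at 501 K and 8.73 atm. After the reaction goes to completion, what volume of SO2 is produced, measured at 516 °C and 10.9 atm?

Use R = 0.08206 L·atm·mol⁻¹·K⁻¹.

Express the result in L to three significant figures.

n(H2S) = PV/RT = (1.08 × 513) / (0.08206 × 839.15) = 8.046 mol
n(O2) = PV/RT = (8.73 × 140) / (0.08206 × 501) = 29.73 mol
For 8.046 mol H2S, stoichiometry requires (3/2) × 8.046 = 12.07 mol O2; 29.73 mol is available, so H2S is limiting.
n(SO2) = (2/2) × 8.046 = 8.046 mol
V(SO2) = nRT/P = 8.046 × 0.08206 × 789.15 / 10.9 = 47.80 L

47.8 L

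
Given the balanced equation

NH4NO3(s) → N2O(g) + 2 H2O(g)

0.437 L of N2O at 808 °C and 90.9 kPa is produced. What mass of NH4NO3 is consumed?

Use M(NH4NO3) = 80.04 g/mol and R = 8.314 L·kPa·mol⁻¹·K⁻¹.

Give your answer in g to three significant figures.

n(N2O) = PV/RT = (90.9 × 0.437) / (8.314 × 1081.15) = 0.004419 mol
n(NH4NO3) = (1/1) × 0.004419 = 0.004419 mol
m(NH4NO3) = 0.004419 × 80.04 = 0.3537 g

0.354 g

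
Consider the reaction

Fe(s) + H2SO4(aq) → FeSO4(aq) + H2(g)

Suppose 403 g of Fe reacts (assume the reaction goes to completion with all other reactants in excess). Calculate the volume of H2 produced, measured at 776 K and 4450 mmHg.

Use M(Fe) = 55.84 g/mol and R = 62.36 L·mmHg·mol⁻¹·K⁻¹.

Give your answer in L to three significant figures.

78.5 L

n(Fe) = 403.0 / 55.84 = 7.217 mol
n(H2) = (1/1) × 7.217 = 7.217 mol
V = nRT/P = 7.217 × 62.36 × 776 / 4450 = 78.48 L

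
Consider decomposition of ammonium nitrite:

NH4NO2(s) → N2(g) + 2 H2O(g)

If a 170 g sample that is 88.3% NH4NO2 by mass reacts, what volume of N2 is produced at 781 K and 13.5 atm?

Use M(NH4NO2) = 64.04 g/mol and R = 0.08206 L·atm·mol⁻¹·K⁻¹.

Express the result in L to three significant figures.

11.1 L

mass of NH4NO2 = 170 × 88.3/100 = 150.1 g
n(NH4NO2) = 150.1 / 64.04 = 2.344 mol
n(N2) = (1/1) × 2.344 = 2.344 mol
V = nRT/P = 2.344 × 0.08206 × 781 / 13.5 = 11.13 L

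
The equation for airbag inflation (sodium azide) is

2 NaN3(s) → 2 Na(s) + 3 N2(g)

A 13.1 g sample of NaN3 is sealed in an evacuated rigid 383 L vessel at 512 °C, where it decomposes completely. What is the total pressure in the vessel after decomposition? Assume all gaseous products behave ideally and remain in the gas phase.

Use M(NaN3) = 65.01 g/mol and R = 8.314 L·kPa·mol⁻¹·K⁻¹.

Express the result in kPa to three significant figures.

5.15 kPa

n(NaN3) = 13.1 / 65.01 = 0.2015 mol
n(gas produced) = (3/2) × 0.2015 = 0.3023 mol
P = nRT/V = 0.3023 × 8.314 × 785.15 / 383 = 5.152 kPa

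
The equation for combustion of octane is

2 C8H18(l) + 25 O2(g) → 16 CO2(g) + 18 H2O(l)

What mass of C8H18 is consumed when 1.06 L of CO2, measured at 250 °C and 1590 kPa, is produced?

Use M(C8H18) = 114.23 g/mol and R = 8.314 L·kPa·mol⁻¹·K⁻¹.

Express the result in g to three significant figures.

n(CO2) = PV/RT = (1590 × 1.06) / (8.314 × 523.15) = 0.3875 mol
n(C8H18) = (2/16) × 0.3875 = 0.04844 mol
m(C8H18) = 0.04844 × 114.23 = 5.533 g

5.53 g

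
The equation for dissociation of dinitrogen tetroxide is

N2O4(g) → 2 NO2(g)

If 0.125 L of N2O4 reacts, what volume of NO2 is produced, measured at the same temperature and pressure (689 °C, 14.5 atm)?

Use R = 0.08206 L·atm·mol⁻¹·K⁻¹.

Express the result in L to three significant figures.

0.250 L

At constant T and P, gas volumes are in the mole ratio: V(NO2) = (2/1) × 0.125 = 0.2500 L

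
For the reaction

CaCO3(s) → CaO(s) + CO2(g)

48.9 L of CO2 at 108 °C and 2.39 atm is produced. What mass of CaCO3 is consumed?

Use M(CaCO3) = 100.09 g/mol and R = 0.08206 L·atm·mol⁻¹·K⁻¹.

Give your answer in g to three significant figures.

374 g

n(CO2) = PV/RT = (2.39 × 48.9) / (0.08206 × 381.15) = 3.737 mol
n(CaCO3) = (1/1) × 3.737 = 3.737 mol
m(CaCO3) = 3.737 × 100.09 = 374.0 g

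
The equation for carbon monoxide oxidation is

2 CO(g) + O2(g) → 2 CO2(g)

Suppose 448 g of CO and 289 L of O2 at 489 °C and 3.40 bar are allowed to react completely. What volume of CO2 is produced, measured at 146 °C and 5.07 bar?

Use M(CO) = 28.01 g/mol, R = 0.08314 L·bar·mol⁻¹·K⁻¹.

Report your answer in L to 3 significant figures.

n(CO) = 448 / 28.01 = 15.99 mol
n(O2) = PV/RT = (3.40 × 289) / (0.08314 × 762.15) = 15.51 mol
For 15.99 mol CO, stoichiometry requires (1/2) × 15.99 = 7.995 mol O2; 15.51 mol is available, so CO is limiting.
n(CO2) = (2/2) × 15.99 = 15.99 mol
V(CO2) = nRT/P = 15.99 × 0.08314 × 419.15 / 5.07 = 109.9 L

110 L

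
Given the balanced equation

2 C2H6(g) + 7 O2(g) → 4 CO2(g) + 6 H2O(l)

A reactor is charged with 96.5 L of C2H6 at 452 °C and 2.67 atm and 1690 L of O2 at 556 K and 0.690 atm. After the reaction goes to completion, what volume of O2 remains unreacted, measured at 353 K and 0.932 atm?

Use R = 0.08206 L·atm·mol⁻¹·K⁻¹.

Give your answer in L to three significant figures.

323 L

n(C2H6) = PV/RT = (2.67 × 96.5) / (0.08206 × 725.15) = 4.330 mol
n(O2) = PV/RT = (0.690 × 1690) / (0.08206 × 556) = 25.56 mol
For 4.330 mol C2H6, stoichiometry requires (7/2) × 4.330 = 15.16 mol O2; 25.56 mol is available, so C2H6 is limiting.
n(O2) consumed = (7/2) × 4.330 = 15.16 mol; remaining = 25.56 − 15.16 = 10.40 mol
V(O2) = nRT/P = 10.40 × 0.08206 × 353 / 0.932 = 323.2 L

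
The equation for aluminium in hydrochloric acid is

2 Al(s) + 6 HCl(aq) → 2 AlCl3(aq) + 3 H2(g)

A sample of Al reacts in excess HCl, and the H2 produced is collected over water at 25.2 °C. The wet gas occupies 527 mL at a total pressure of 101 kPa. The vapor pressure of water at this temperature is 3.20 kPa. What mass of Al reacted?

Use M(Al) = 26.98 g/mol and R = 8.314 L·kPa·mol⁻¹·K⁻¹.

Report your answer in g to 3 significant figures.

0.374 g

P(H2) = 101 − 3.20 = 97.80 kPa
n(H2) = PV/RT = (97.80 × 0.5270) / (8.314 × 298.35) = 0.02078 mol
n(Al) = (2/3) × 0.02078 = 0.01385 mol
m(Al) = 0.01385 × 26.98 = 0.3737 g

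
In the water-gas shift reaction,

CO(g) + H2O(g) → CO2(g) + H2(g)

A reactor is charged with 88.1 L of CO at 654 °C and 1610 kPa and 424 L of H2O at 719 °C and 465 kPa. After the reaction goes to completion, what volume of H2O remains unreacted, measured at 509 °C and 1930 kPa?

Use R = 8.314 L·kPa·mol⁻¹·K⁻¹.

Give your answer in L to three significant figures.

18.5 L

n(CO) = PV/RT = (1610 × 88.1) / (8.314 × 927.15) = 18.40 mol
n(H2O) = PV/RT = (465 × 424) / (8.314 × 992.15) = 23.90 mol
For 18.40 mol CO, stoichiometry requires (1/1) × 18.40 = 18.40 mol H2O; 23.90 mol is available, so CO is limiting.
n(H2O) consumed = (1/1) × 18.40 = 18.40 mol; remaining = 23.90 − 18.40 = 5.500 mol
V(H2O) = nRT/P = 5.500 × 8.314 × 782.15 / 1930 = 18.53 L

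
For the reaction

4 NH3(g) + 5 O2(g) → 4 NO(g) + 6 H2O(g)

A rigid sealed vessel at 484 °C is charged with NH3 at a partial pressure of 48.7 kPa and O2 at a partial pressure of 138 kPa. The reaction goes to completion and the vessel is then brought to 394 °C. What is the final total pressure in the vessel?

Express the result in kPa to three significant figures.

At constant V, partial pressures at 484 °C are proportional to moles, so apply stoichiometry directly to pressures.
P(O2) required for 48.7 kPa of NH3 = (5/4) × 48.7 = 60.88 kPa; available 138 kPa, so NH3 is limiting.
P(O2) remaining = 138 − (5/4) × 48.7 = 77.12 kPa
P(gaseous products) = (4+6)/4 × 48.7 = 121.8 kPa
P_total at 484 °C = 77.12 + 121.8 = 198.9 kPa
Scaling to 394 °C: P = 198.9 × 667.15/757.15 = 175.3 kPa

175 kPa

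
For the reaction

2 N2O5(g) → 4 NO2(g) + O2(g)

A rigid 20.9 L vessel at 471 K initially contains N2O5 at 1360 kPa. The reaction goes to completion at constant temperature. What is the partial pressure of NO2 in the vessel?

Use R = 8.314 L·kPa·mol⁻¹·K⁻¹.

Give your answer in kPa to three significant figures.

2720 kPa

n(N2O5)₀ = PV/RT = (1360 × 20.9) / (8.314 × 471) = 7.259 mol
n(NO2) = (4/2) × 7.259 = 14.52 mol
P(NO2) = nRT/V = 14.52 × 8.314 × 471 / 20.9 = 2721 kPa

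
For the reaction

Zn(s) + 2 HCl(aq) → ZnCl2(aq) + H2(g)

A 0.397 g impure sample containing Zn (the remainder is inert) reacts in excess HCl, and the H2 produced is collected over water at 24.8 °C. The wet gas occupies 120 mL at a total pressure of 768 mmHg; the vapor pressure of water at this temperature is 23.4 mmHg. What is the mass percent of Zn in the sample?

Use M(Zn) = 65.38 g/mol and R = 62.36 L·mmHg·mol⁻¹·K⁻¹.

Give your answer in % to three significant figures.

P(H2) = 768 − 23.4 = 744.6 mmHg
n(H2) = PV/RT = (744.6 × 0.1200) / (62.36 × 297.95) = 0.004809 mol
n(Zn) = (1/1) × 0.004809 = 0.004809 mol
m(Zn) = 0.004809 × 65.38 = 0.3144 g
%Zn = 0.3144 / 0.397 × 100 = 79.19%

79.2 %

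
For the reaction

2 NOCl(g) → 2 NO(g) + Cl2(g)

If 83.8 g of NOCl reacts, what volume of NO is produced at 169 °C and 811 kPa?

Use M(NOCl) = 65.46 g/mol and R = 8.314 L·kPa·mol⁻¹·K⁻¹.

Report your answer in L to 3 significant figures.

n(NOCl) = 83.80 / 65.46 = 1.280 mol
n(NO) = (2/2) × 1.280 = 1.280 mol
V = nRT/P = 1.280 × 8.314 × 442.15 / 811 = 5.802 L

5.80 L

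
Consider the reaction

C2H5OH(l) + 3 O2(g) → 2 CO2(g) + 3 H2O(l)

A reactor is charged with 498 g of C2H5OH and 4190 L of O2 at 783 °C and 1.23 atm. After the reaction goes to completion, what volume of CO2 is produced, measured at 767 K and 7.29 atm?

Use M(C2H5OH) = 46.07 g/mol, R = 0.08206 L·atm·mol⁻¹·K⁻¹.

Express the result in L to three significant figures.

n(C2H5OH) = 498 / 46.07 = 10.81 mol
n(O2) = PV/RT = (1.23 × 4190) / (0.08206 × 1056.15) = 59.47 mol
For 10.81 mol C2H5OH, stoichiometry requires (3/1) × 10.81 = 32.43 mol O2; 59.47 mol is available, so C2H5OH is limiting.
n(CO2) = (2/1) × 10.81 = 21.62 mol
V(CO2) = nRT/P = 21.62 × 0.08206 × 767 / 7.29 = 186.7 L

187 L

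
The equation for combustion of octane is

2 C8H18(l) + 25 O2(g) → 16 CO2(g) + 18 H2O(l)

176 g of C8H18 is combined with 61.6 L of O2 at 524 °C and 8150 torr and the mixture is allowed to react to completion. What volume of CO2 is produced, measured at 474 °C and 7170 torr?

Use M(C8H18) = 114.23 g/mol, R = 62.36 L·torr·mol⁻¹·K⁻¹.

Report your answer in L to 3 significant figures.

42.0 L

n(C8H18) = 176 / 114.23 = 1.541 mol
n(O2) = PV/RT = (8150 × 61.6) / (62.36 × 797.15) = 10.10 mol
For 1.541 mol C8H18, stoichiometry requires (25/2) × 1.541 = 19.26 mol O2; 10.10 mol is available, so O2 is limiting.
n(CO2) = (16/25) × 10.10 = 6.464 mol
V(CO2) = nRT/P = 6.464 × 62.36 × 747.15 / 7170 = 42.00 L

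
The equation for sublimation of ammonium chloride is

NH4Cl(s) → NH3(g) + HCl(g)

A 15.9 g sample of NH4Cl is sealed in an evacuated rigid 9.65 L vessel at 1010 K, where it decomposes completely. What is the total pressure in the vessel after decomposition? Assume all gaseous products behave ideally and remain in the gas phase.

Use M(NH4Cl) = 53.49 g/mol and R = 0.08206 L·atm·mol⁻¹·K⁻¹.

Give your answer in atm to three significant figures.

5.11 atm

n(NH4Cl) = 15.9 / 53.49 = 0.2973 mol
n(gas produced) = (2/1) × 0.2973 = 0.5946 mol
P = nRT/V = 0.5946 × 0.08206 × 1010 / 9.65 = 5.107 atm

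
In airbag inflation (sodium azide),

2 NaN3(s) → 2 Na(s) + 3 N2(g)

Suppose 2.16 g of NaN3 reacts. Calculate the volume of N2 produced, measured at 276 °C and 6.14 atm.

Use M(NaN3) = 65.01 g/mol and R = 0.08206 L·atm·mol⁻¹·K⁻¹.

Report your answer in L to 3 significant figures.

n(NaN3) = 2.160 / 65.01 = 0.03323 mol
n(N2) = (3/2) × 0.03323 = 0.04985 mol
V = nRT/P = 0.04985 × 0.08206 × 549.15 / 6.14 = 0.3659 L

0.366 L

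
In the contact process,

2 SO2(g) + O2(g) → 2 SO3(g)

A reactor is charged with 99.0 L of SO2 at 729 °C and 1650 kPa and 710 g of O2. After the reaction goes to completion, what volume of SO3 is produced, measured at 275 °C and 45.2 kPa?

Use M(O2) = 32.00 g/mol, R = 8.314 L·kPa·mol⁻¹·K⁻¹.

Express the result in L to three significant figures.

1980 L

n(SO2) = PV/RT = (1650 × 99.0) / (8.314 × 1002.15) = 19.61 mol
n(O2) = 710 / 32.00 = 22.19 mol
For 19.61 mol SO2, stoichiometry requires (1/2) × 19.61 = 9.805 mol O2; 22.19 mol is available, so SO2 is limiting.
n(SO3) = (2/2) × 19.61 = 19.61 mol
V(SO3) = nRT/P = 19.61 × 8.314 × 548.15 / 45.2 = 1977 L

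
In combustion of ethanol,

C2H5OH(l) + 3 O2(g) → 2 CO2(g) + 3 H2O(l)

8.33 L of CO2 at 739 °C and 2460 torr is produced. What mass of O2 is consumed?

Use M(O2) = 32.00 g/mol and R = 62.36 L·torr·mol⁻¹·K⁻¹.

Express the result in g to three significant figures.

n(CO2) = PV/RT = (2460 × 8.33) / (62.36 × 1012.15) = 0.3247 mol
n(O2) = (3/2) × 0.3247 = 0.4870 mol
m(O2) = 0.4870 × 32.00 = 15.58 g

15.6 g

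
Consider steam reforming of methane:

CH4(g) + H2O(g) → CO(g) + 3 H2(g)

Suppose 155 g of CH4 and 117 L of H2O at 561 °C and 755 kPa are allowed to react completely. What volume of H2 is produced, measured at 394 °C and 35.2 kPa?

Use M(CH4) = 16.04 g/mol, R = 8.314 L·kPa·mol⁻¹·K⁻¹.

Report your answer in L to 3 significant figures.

n(CH4) = 155 / 16.04 = 9.663 mol
n(H2O) = PV/RT = (755 × 117) / (8.314 × 834.15) = 12.74 mol
For 9.663 mol CH4, stoichiometry requires (1/1) × 9.663 = 9.663 mol H2O; 12.74 mol is available, so CH4 is limiting.
n(H2) = (3/1) × 9.663 = 28.99 mol
V(H2) = nRT/P = 28.99 × 8.314 × 667.15 / 35.2 = 4568 L

4570 L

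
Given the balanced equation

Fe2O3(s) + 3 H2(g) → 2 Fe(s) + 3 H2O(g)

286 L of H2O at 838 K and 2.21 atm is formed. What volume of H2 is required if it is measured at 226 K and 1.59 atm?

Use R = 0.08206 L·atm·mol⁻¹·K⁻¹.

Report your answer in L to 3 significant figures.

107 L

n(H2O) = PV/RT = (2.21 × 286) / (0.08206 × 838) = 9.191 mol
n(H2) = (3/3) × 9.191 = 9.191 mol
V = nRT/P = 9.191 × 0.08206 × 226 / 1.59 = 107.2 L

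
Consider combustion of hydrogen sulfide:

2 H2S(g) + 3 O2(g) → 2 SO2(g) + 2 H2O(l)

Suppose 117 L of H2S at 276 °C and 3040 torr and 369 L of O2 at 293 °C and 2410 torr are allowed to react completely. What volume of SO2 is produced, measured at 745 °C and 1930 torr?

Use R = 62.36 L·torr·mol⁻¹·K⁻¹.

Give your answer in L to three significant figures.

n(H2S) = PV/RT = (3040 × 117) / (62.36 × 549.15) = 10.39 mol
n(O2) = PV/RT = (2410 × 369) / (62.36 × 566.15) = 25.19 mol
For 10.39 mol H2S, stoichiometry requires (3/2) × 10.39 = 15.59 mol O2; 25.19 mol is available, so H2S is limiting.
n(SO2) = (2/2) × 10.39 = 10.39 mol
V(SO2) = nRT/P = 10.39 × 62.36 × 1018.15 / 1930 = 341.8 L

342 L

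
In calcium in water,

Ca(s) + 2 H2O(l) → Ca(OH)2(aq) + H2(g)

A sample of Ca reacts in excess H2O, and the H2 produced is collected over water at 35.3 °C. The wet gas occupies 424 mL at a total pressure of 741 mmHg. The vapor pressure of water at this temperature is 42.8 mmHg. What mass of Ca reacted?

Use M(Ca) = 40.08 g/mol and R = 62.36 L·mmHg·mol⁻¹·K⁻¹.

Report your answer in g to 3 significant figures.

P(H2) = 741 − 42.8 = 698.2 mmHg
n(H2) = PV/RT = (698.2 × 0.4240) / (62.36 × 308.45) = 0.01539 mol
n(Ca) = (1/1) × 0.01539 = 0.01539 mol
m(Ca) = 0.01539 × 40.08 = 0.6168 g

0.617 g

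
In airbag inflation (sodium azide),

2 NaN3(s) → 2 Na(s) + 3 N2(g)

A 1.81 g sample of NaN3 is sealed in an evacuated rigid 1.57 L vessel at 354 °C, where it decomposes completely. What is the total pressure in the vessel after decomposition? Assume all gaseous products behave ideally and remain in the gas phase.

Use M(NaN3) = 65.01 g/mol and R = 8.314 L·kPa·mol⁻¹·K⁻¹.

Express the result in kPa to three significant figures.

139 kPa

n(NaN3) = 1.81 / 65.01 = 0.02784 mol
n(gas produced) = (3/2) × 0.02784 = 0.04176 mol
P = nRT/V = 0.04176 × 8.314 × 627.15 / 1.57 = 138.7 kPa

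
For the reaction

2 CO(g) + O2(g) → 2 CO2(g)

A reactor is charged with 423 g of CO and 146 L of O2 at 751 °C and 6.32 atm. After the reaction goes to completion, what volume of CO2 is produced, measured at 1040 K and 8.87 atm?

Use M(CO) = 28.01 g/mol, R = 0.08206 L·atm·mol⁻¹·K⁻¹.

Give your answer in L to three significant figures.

n(CO) = 423 / 28.01 = 15.10 mol
n(O2) = PV/RT = (6.32 × 146) / (0.08206 × 1024.15) = 10.98 mol
For 15.10 mol CO, stoichiometry requires (1/2) × 15.10 = 7.550 mol O2; 10.98 mol is available, so CO is limiting.
n(CO2) = (2/2) × 15.10 = 15.10 mol
V(CO2) = nRT/P = 15.10 × 0.08206 × 1040 / 8.87 = 145.3 L

145 L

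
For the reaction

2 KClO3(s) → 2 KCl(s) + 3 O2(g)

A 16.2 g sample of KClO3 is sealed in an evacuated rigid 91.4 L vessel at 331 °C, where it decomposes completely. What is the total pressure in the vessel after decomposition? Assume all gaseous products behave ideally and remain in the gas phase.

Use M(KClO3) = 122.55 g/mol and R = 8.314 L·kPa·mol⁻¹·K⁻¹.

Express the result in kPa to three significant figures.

10.9 kPa

n(KClO3) = 16.2 / 122.55 = 0.1322 mol
n(gas produced) = (3/2) × 0.1322 = 0.1983 mol
P = nRT/V = 0.1983 × 8.314 × 604.15 / 91.4 = 10.90 kPa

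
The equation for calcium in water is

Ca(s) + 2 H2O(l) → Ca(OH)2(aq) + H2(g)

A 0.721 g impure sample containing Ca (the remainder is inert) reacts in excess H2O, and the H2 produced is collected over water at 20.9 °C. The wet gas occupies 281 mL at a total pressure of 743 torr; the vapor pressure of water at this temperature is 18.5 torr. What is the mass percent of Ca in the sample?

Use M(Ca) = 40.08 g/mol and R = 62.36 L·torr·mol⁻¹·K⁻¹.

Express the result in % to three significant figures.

61.7 %

P(H2) = 743 − 18.5 = 724.5 torr
n(H2) = PV/RT = (724.5 × 0.2810) / (62.36 × 294.05) = 0.01110 mol
n(Ca) = (1/1) × 0.01110 = 0.01110 mol
m(Ca) = 0.01110 × 40.08 = 0.4449 g
%Ca = 0.4449 / 0.721 × 100 = 61.71%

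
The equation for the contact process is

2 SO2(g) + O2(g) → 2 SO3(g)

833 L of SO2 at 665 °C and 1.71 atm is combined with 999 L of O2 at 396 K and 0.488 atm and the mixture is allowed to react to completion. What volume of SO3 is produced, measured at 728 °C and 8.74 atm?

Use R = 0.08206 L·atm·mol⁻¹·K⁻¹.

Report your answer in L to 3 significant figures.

174 L

n(SO2) = PV/RT = (1.71 × 833) / (0.08206 × 938.15) = 18.50 mol
n(O2) = PV/RT = (0.488 × 999) / (0.08206 × 396) = 15.00 mol
For 18.50 mol SO2, stoichiometry requires (1/2) × 18.50 = 9.250 mol O2; 15.00 mol is available, so SO2 is limiting.
n(SO3) = (2/2) × 18.50 = 18.50 mol
V(SO3) = nRT/P = 18.50 × 0.08206 × 1001.15 / 8.74 = 173.9 L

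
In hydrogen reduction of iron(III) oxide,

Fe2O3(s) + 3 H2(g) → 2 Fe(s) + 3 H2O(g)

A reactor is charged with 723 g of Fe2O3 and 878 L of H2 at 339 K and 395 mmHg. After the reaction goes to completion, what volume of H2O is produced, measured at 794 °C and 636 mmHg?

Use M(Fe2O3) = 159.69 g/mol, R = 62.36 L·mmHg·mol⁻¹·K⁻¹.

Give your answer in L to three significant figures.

n(Fe2O3) = 723 / 159.69 = 4.528 mol
n(H2) = PV/RT = (395 × 878) / (62.36 × 339) = 16.41 mol
For 4.528 mol Fe2O3, stoichiometry requires (3/1) × 4.528 = 13.58 mol H2; 16.41 mol is available, so Fe2O3 is limiting.
n(H2O) = (3/1) × 4.528 = 13.58 mol
V(H2O) = nRT/P = 13.58 × 62.36 × 1067.15 / 636 = 1421 L

1420 L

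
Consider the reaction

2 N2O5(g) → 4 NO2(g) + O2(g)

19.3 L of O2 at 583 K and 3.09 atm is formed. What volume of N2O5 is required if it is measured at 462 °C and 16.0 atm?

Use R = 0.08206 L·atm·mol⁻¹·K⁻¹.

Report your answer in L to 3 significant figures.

9.40 L

n(O2) = PV/RT = (3.09 × 19.3) / (0.08206 × 583) = 1.247 mol
n(N2O5) = (2/1) × 1.247 = 2.494 mol
V = nRT/P = 2.494 × 0.08206 × 735.15 / 16.0 = 9.403 L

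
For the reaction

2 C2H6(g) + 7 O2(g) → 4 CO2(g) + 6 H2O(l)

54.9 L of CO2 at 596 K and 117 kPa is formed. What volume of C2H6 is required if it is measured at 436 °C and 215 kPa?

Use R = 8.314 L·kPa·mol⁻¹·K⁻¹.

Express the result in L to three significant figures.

n(CO2) = PV/RT = (117 × 54.9) / (8.314 × 596) = 1.296 mol
n(C2H6) = (2/4) × 1.296 = 0.6480 mol
V = nRT/P = 0.6480 × 8.314 × 709.15 / 215 = 17.77 L

17.8 L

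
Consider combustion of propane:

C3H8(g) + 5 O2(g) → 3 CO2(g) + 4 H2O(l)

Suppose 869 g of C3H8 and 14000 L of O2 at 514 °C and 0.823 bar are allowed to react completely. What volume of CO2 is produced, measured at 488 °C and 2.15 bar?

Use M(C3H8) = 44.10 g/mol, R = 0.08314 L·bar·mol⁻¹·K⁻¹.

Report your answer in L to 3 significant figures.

1740 L

n(C3H8) = 869 / 44.10 = 19.71 mol
n(O2) = PV/RT = (0.823 × 14000) / (0.08314 × 787.15) = 176.1 mol
For 19.71 mol C3H8, stoichiometry requires (5/1) × 19.71 = 98.55 mol O2; 176.1 mol is available, so C3H8 is limiting.
n(CO2) = (3/1) × 19.71 = 59.13 mol
V(CO2) = nRT/P = 59.13 × 0.08314 × 761.15 / 2.15 = 1740 L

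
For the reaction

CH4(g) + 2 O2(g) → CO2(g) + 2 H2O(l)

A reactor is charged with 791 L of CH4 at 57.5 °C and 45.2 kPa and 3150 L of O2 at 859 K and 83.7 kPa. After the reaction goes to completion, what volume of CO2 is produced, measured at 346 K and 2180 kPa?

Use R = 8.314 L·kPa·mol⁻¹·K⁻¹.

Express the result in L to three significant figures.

17.2 L

n(CH4) = PV/RT = (45.2 × 791) / (8.314 × 330.65) = 13.01 mol
n(O2) = PV/RT = (83.7 × 3150) / (8.314 × 859) = 36.92 mol
For 13.01 mol CH4, stoichiometry requires (2/1) × 13.01 = 26.02 mol O2; 36.92 mol is available, so CH4 is limiting.
n(CO2) = (1/1) × 13.01 = 13.01 mol
V(CO2) = nRT/P = 13.01 × 8.314 × 346 / 2180 = 17.17 L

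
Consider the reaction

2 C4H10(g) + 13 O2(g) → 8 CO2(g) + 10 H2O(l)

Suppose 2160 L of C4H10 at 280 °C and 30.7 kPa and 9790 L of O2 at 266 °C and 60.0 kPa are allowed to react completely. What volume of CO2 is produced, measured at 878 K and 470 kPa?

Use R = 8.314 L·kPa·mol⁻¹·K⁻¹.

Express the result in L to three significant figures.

n(C4H10) = PV/RT = (30.7 × 2160) / (8.314 × 553.15) = 14.42 mol
n(O2) = PV/RT = (60.0 × 9790) / (8.314 × 539.15) = 131.0 mol
For 14.42 mol C4H10, stoichiometry requires (13/2) × 14.42 = 93.73 mol O2; 131.0 mol is available, so C4H10 is limiting.
n(CO2) = (8/2) × 14.42 = 57.68 mol
V(CO2) = nRT/P = 57.68 × 8.314 × 878 / 470 = 895.8 L

896 L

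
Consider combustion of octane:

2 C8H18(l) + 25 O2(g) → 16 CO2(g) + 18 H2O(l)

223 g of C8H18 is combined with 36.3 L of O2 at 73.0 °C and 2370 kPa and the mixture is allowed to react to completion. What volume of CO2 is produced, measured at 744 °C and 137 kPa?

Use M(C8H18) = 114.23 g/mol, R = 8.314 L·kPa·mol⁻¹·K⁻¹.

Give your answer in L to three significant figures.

964 L

n(C8H18) = 223 / 114.23 = 1.952 mol
n(O2) = PV/RT = (2370 × 36.3) / (8.314 × 346.15) = 29.89 mol
For 1.952 mol C8H18, stoichiometry requires (25/2) × 1.952 = 24.40 mol O2; 29.89 mol is available, so C8H18 is limiting.
n(CO2) = (16/2) × 1.952 = 15.62 mol
V(CO2) = nRT/P = 15.62 × 8.314 × 1017.15 / 137 = 964.2 L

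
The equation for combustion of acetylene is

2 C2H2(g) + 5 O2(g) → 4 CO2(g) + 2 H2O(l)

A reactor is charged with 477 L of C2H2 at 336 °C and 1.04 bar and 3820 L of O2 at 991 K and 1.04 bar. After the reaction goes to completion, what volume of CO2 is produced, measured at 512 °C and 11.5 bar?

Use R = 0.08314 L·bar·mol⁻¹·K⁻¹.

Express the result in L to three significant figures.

111 L

n(C2H2) = PV/RT = (1.04 × 477) / (0.08314 × 609.15) = 9.795 mol
n(O2) = PV/RT = (1.04 × 3820) / (0.08314 × 991) = 48.22 mol
For 9.795 mol C2H2, stoichiometry requires (5/2) × 9.795 = 24.49 mol O2; 48.22 mol is available, so C2H2 is limiting.
n(CO2) = (4/2) × 9.795 = 19.59 mol
V(CO2) = nRT/P = 19.59 × 0.08314 × 785.15 / 11.5 = 111.2 L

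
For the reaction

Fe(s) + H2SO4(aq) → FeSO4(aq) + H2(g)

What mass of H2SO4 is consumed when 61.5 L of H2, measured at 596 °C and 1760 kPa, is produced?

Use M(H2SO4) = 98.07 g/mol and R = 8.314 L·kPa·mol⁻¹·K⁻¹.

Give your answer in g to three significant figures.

n(H2) = PV/RT = (1760 × 61.5) / (8.314 × 869.15) = 14.98 mol
n(H2SO4) = (1/1) × 14.98 = 14.98 mol
m(H2SO4) = 14.98 × 98.07 = 1469 g

1470 g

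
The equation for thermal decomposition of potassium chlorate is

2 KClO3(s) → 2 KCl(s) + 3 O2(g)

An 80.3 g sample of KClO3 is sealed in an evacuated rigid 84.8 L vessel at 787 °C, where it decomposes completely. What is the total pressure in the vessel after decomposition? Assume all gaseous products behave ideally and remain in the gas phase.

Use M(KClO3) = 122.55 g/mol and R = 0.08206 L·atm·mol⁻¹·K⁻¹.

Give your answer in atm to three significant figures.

1.01 atm

n(KClO3) = 80.3 / 122.55 = 0.6552 mol
n(gas produced) = (3/2) × 0.6552 = 0.9828 mol
P = nRT/V = 0.9828 × 0.08206 × 1060.15 / 84.8 = 1.008 atm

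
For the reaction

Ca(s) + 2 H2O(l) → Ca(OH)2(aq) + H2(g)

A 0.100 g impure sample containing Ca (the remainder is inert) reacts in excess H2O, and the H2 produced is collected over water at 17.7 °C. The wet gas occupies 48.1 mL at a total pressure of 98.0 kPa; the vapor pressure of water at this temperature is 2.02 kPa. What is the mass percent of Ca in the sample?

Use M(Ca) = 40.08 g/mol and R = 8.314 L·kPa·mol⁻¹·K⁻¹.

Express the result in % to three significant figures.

P(H2) = 98.0 − 2.02 = 95.98 kPa
n(H2) = PV/RT = (95.98 × 0.04810) / (8.314 × 290.85) = 0.001909 mol
n(Ca) = (1/1) × 0.001909 = 0.001909 mol
m(Ca) = 0.001909 × 40.08 = 0.07651 g
%Ca = 0.07651 / 0.100 × 100 = 76.51%

76.5 %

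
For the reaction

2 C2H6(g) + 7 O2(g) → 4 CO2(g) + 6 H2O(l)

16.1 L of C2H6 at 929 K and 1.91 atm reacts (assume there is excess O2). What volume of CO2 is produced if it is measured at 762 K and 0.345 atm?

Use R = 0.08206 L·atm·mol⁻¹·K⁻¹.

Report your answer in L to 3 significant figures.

146 L

n(C2H6) = PV/RT = (1.91 × 16.1) / (0.08206 × 929) = 0.4034 mol
n(CO2) = (4/2) × 0.4034 = 0.8068 mol
V = nRT/P = 0.8068 × 0.08206 × 762 / 0.345 = 146.2 L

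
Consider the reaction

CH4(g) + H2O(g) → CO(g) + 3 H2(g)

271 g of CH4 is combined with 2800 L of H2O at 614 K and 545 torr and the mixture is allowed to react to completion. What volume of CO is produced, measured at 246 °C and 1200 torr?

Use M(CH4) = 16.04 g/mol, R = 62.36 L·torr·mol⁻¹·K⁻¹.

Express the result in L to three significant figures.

456 L

n(CH4) = 271 / 16.04 = 16.90 mol
n(H2O) = PV/RT = (545 × 2800) / (62.36 × 614) = 39.85 mol
For 16.90 mol CH4, stoichiometry requires (1/1) × 16.90 = 16.90 mol H2O; 39.85 mol is available, so CH4 is limiting.
n(CO) = (1/1) × 16.90 = 16.90 mol
V(CO) = nRT/P = 16.90 × 62.36 × 519.15 / 1200 = 455.9 L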